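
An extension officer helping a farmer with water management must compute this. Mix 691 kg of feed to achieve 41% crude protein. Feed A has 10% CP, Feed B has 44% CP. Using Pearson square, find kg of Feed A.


parts_A = CP_b - target = 44 - 41 = 3
parts_B = target - CP_a = 41 - 10 = 31
total_parts = 3 + 31 = 34
Feed A = 691 * 3 / 34 = 60.97 kg
Feed B = 691 * 31 / 34 = 630.03 kg

60.97 kg


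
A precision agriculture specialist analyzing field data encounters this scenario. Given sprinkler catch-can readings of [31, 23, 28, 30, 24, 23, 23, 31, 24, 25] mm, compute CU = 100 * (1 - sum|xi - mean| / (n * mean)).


xbar = 262 / 10 = 26.200
sum|xi - xbar| = 30.400
CU = 100 * (1 - 30.400 / (10 * 26.200))
   = 100 * (1 - 0.1160)
   = 88.40%


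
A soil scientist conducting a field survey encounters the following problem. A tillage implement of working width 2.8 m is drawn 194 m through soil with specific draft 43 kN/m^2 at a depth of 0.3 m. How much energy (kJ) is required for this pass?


E = k * d * w * L
  = 43 * 0.3 * 2.8 * 194
  = 7007.28 kJ


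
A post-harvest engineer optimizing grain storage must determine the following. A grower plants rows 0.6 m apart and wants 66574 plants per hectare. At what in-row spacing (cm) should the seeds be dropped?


spacing = 10000 / (row_sp * density)
        = 10000 / (0.6 * 66574)
        = 10000 / 39944.40
        = 0.25035 m = 25.03 cm


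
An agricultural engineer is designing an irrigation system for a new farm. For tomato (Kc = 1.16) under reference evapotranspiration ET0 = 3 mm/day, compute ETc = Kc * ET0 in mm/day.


ETc = Kc * ET0
    = 1.16 * 3
    = 3.48 mm/day


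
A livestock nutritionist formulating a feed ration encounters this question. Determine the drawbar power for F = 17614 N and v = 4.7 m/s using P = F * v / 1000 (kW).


P = F * v / 1000
  = 17614 * 4.7 / 1000
  = 82785.80 / 1000
  = 82.79 kW


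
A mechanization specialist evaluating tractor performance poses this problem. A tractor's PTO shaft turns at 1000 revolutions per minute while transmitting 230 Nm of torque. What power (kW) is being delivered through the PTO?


P = 2*pi*n*T / 60000
  = 2*pi * 1000 * 230 / 60000
  = 1445132.62 / 60000
  = 24.09 kW


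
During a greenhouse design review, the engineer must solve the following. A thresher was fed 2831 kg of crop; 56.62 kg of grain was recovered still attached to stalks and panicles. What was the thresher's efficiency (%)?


eta = (total - unthreshed) / total * 100
    = (2831 - 56.62) / 2831 * 100
    = 2774.38 / 2831 * 100
    = 98%


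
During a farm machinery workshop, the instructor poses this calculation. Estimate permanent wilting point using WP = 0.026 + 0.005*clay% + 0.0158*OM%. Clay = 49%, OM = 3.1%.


WP = 0.026 + 0.005*49 + 0.0158*3.1
   = 0.026 + 0.2450 + 0.0490
   = 0.3200


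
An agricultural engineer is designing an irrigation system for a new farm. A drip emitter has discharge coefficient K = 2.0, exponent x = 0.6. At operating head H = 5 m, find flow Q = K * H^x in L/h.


Q = K * H^x
  = 2.0 * 5^0.6
  = 2.0 * 2.6265
  = 5.25 L/h


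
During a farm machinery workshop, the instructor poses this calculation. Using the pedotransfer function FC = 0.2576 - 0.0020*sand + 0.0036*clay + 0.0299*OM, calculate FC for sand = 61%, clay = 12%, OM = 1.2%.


FC = 0.2576 - 0.0020*61 + 0.0036*12 + 0.0299*1.2
   = 0.2576 - 0.1220 + 0.0432 + 0.0359
   = 0.2147


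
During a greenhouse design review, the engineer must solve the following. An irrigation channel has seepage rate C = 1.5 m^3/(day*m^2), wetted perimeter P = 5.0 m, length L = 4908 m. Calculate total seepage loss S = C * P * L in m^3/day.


S = C * P * L
  = 1.5 * 5.0 * 4908
  = 36810 m^3/day


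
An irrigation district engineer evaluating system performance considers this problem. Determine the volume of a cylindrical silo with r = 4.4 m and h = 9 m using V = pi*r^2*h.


V = pi * r^2 * h
  = pi * 4.4^2 * 9
  = pi * 19.36 * 9
  = 547.39 m^3


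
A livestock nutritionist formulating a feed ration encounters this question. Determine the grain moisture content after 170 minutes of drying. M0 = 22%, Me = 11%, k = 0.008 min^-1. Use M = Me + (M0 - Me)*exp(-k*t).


M = Me + (M0 - Me) * e^(-k*t)
  = 11 + (22 - 11) * e^(-0.008*170)
  = 11 + 11 * e^(-1.360)
  = 11 + 11 * 0.25666
  = 11 + 2.8233
  = 13.82%


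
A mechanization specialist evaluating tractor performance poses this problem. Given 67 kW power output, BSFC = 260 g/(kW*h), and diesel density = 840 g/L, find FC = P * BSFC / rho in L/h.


FC = P * BSFC / rho_fuel
   = 67 * 260 / 840
   = 17420 / 840
   = 20.74 L/h


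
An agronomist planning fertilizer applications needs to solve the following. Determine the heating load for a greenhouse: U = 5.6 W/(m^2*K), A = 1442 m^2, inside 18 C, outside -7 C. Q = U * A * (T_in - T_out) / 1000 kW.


dT = 18 - (-7) = 25 K
Q = U * A * dT
  = 5.6 * 1442 * 25
  = 201880 W = 201.88 kW


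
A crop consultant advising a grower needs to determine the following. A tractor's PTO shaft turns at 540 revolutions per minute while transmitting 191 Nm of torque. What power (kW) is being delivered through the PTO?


P = 2*pi*n*T / 60000
  = 2*pi * 540 * 191 / 60000
  = 648047.73 / 60000
  = 10.80 kW


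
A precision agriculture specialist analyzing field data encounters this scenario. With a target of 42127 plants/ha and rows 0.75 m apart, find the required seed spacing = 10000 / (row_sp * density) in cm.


spacing = 10000 / (row_sp * density)
        = 10000 / (0.75 * 42127)
        = 10000 / 31595.25
        = 0.31650 m = 31.65 cm


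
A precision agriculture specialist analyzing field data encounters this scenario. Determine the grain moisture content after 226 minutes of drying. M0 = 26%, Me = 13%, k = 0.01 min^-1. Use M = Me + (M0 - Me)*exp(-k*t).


M = Me + (M0 - Me) * e^(-k*t)
  = 13 + (26 - 13) * e^(-0.01*226)
  = 13 + 13 * e^(-2.260)
  = 13 + 13 * 0.10435
  = 13 + 1.3566
  = 14.36%


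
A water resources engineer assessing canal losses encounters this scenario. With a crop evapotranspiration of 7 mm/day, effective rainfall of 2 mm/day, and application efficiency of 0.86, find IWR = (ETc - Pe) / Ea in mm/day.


IWR = (ETc - Pe) / Ea
    = (7 - 2) / 0.86
    = 5 / 0.86
    = 5.81 mm/day


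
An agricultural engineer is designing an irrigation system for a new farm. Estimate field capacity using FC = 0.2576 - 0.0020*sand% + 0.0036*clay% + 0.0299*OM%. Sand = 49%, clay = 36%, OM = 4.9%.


FC = 0.2576 - 0.0020*49 + 0.0036*36 + 0.0299*4.9
   = 0.2576 - 0.0980 + 0.1296 + 0.1465
   = 0.4357


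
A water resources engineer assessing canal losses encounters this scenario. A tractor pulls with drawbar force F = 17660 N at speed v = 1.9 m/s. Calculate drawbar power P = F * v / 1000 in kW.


P = F * v / 1000
  = 17660 * 1.9 / 1000
  = 33554 / 1000
  = 33.55 kW


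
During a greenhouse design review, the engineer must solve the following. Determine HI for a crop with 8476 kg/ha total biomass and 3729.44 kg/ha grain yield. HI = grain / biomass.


HI = grain_yield / biomass
   = 3729.44 / 8476
   = 0.44


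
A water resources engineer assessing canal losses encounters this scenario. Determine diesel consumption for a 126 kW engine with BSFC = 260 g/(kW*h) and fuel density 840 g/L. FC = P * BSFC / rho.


FC = P * BSFC / rho_fuel
   = 126 * 260 / 840
   = 32760 / 840
   = 39 L/h


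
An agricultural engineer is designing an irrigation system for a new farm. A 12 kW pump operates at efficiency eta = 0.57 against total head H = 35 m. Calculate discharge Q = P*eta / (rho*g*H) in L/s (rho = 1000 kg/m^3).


Q = (P * 1000 * eta) / (rho * g * H)
  = (12 * 1000 * 0.57) / (1000 * 9.81 * 35)
  = 6840 / 343350
  = 0.01992 m^3/s = 19.92 L/s


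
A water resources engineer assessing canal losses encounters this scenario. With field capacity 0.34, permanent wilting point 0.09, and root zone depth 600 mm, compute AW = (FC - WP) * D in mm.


AW = (FC - WP) * D
   = (0.34 - 0.09) * 600
   = 0.25 * 600
   = 150 mm


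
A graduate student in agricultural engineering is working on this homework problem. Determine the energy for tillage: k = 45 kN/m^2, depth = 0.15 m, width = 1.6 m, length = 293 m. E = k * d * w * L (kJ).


E = k * d * w * L
  = 45 * 0.15 * 1.6 * 293
  = 3164.40 kJ


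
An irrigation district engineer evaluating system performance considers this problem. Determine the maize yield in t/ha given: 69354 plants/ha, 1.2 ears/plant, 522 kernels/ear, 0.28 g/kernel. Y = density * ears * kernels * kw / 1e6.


Y = density * ears * kernels * kw
  = 69354 * 1.2 * 522 * 0.28 g/ha
  = 12164136.77 g/ha
  = 12164.14 kg/ha = 12.16 t/ha


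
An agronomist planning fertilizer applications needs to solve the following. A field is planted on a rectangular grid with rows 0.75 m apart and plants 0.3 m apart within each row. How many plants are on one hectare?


D = 10000 / (row_sp * plant_sp)
  = 10000 / (0.75 * 0.3)
  = 10000 / 0.2250
  = 44444.44 plants/ha


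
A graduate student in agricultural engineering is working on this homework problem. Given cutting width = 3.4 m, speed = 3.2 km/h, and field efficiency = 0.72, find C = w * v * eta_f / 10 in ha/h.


C = w * v * eta_f / 10
  = 3.4 * 3.2 * 0.72 / 10
  = 7.83 / 10
  = 0.78 ha/h


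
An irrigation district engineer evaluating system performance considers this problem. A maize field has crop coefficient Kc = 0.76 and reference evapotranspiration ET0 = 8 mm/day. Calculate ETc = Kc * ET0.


ETc = Kc * ET0
    = 0.76 * 8
    = 6.08 mm/day


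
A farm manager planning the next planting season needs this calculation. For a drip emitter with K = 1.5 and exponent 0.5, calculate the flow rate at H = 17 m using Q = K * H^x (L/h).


Q = K * H^x
  = 1.5 * 17^0.5
  = 1.5 * 4.1231
  = 6.18 L/h


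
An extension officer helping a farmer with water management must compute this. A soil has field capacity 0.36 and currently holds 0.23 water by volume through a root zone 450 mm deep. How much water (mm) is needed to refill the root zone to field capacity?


SMD = (FC - theta) * D
    = (0.36 - 0.23) * 450
    = 0.130 * 450
    = 58.50 mm


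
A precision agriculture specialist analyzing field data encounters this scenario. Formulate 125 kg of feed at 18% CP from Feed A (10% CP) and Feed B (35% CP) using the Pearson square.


parts_A = CP_b - target = 35 - 18 = 17
parts_B = target - CP_a = 18 - 10 = 8
total_parts = 17 + 8 = 25
Feed A = 125 * 17 / 25 = 85 kg
Feed B = 125 * 8 / 25 = 40 kg

85 kg


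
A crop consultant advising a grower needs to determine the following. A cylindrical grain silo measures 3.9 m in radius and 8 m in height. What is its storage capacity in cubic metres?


V = pi * r^2 * h
  = pi * 3.9^2 * 8
  = pi * 15.21 * 8
  = 382.27 m^3


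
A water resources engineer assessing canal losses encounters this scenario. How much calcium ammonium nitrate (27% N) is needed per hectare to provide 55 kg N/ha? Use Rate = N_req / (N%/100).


Rate = N_required / (N_content / 100)
     = 55 / (27 / 100)
     = 55 / 0.27
     = 203.70 kg/ha


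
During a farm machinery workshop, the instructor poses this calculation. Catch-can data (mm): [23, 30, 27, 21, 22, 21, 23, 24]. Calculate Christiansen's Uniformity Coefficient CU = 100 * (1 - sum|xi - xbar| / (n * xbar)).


xbar = 191 / 8 = 23.875
sum|xi - xbar| = 18.750
CU = 100 * (1 - 18.750 / (8 * 23.875))
   = 100 * (1 - 0.0982)
   = 90.18%


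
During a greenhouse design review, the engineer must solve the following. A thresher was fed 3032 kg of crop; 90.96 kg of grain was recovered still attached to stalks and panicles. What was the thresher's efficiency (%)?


eta = (total - unthreshed) / total * 100
    = (3032 - 90.96) / 3032 * 100
    = 2941.04 / 3032 * 100
    = 97%


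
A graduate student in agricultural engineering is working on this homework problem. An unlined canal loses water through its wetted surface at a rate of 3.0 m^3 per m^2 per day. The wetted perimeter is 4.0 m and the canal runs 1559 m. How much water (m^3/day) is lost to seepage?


S = C * P * L
  = 3.0 * 4.0 * 1559
  = 18708 m^3/day


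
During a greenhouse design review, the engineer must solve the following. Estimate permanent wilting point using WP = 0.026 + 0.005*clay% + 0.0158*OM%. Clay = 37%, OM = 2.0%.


WP = 0.026 + 0.005*37 + 0.0158*2.0
   = 0.026 + 0.1850 + 0.0316
   = 0.2426


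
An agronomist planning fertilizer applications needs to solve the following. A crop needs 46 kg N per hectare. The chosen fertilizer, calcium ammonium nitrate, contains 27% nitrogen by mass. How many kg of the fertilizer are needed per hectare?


Rate = N_required / (N_content / 100)
     = 46 / (27 / 100)
     = 46 / 0.27
     = 170.37 kg/ha


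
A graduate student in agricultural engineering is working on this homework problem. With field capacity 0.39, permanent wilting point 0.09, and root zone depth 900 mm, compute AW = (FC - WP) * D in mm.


AW = (FC - WP) * D
   = (0.39 - 0.09) * 900
   = 0.30 * 900
   = 270 mm


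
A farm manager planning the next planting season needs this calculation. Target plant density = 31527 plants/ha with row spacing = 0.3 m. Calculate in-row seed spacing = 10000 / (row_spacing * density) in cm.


spacing = 10000 / (row_sp * density)
        = 10000 / (0.3 * 31527)
        = 10000 / 9458.10
        = 1.05729 m = 105.73 cm


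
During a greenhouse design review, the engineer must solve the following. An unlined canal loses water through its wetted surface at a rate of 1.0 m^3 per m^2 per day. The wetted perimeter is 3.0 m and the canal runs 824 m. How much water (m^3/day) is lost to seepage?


S = C * P * L
  = 1.0 * 3.0 * 824
  = 2472 m^3/day


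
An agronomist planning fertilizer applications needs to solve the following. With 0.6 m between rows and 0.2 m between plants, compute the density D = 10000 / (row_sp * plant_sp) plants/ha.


D = 10000 / (row_sp * plant_sp)
  = 10000 / (0.6 * 0.2)
  = 10000 / 0.1200
  = 83333.33 plants/ha


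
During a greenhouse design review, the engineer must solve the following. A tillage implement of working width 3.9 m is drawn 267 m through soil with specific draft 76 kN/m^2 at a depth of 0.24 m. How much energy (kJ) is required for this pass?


E = k * d * w * L
  = 76 * 0.24 * 3.9 * 267
  = 18993.31 kJ


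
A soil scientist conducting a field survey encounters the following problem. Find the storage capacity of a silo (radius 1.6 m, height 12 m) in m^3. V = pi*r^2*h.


V = pi * r^2 * h
  = pi * 1.6^2 * 12
  = pi * 2.56 * 12
  = 96.51 m^3


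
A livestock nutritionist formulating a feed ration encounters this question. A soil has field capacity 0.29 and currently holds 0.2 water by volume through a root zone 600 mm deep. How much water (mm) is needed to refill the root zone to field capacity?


SMD = (FC - theta) * D
    = (0.29 - 0.2) * 600
    = 0.090 * 600
    = 54 mm


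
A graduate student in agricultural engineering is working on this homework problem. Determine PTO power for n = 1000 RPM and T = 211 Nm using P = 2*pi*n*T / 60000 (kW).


P = 2*pi*n*T / 60000
  = 2*pi * 1000 * 211 / 60000
  = 1325752.10 / 60000
  = 22.10 kW


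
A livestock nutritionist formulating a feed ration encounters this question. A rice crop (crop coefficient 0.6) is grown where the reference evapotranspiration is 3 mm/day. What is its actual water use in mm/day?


ETc = Kc * ET0
    = 0.6 * 3
    = 1.80 mm/day


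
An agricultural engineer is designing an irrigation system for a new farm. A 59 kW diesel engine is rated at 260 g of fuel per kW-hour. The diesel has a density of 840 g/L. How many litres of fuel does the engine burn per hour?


FC = P * BSFC / rho_fuel
   = 59 * 260 / 840
   = 15340 / 840
   = 18.26 L/h


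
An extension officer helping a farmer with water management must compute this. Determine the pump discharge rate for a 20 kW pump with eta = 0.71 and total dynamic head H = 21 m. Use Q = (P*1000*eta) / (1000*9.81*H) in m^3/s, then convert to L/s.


Q = (P * 1000 * eta) / (rho * g * H)
  = (20 * 1000 * 0.71) / (1000 * 9.81 * 21)
  = 14200 / 206010
  = 0.06893 m^3/s = 68.93 L/s


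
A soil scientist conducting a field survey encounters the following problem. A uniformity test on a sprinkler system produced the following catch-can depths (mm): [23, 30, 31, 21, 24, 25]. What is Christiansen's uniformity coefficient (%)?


xbar = 154 / 6 = 25.667
sum|xi - xbar| = 19.333
CU = 100 * (1 - 19.333 / (6 * 25.667))
   = 100 * (1 - 0.1255)
   = 87.45%


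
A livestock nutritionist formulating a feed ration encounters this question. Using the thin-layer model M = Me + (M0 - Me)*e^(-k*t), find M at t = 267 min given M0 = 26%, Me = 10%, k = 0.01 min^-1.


M = Me + (M0 - Me) * e^(-k*t)
  = 10 + (26 - 10) * e^(-0.01*267)
  = 10 + 16 * e^(-2.670)
  = 10 + 16 * 0.06925
  = 10 + 1.1080
  = 11.11%


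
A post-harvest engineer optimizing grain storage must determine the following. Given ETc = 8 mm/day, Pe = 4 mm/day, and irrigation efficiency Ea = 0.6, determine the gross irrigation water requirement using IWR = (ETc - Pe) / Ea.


IWR = (ETc - Pe) / Ea
    = (8 - 4) / 0.6
    = 4 / 0.6
    = 6.67 mm/day


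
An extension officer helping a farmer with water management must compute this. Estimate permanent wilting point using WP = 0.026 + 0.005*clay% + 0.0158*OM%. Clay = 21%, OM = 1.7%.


WP = 0.026 + 0.005*21 + 0.0158*1.7
   = 0.026 + 0.1050 + 0.0269
   = 0.1579


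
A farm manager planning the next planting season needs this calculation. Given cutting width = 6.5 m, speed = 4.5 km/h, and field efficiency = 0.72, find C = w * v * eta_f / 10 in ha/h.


C = w * v * eta_f / 10
  = 6.5 * 4.5 * 0.72 / 10
  = 21.06 / 10
  = 2.11 ha/h


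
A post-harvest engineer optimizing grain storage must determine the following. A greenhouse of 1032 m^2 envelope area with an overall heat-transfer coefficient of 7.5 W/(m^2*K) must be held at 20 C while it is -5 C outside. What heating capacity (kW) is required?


dT = 20 - (-5) = 25 K
Q = U * A * dT
  = 7.5 * 1032 * 25
  = 193500 W = 193.50 kW


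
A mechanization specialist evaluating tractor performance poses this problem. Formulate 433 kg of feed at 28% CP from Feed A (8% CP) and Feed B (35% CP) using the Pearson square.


parts_A = CP_b - target = 35 - 28 = 7
parts_B = target - CP_a = 28 - 8 = 20
total_parts = 7 + 20 = 27
Feed A = 433 * 7 / 27 = 112.26 kg
Feed B = 433 * 20 / 27 = 320.74 kg

112.26 kg


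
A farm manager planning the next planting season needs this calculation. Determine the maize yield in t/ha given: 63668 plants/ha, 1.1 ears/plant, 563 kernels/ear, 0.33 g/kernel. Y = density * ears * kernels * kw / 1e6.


Y = density * ears * kernels * kw
  = 63668 * 1.1 * 563 * 0.33 g/ha
  = 13011765.49 g/ha
  = 13011.77 kg/ha = 13.01 t/ha


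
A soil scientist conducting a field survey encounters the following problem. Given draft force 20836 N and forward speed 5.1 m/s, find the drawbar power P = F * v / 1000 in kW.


P = F * v / 1000
  = 20836 * 5.1 / 1000
  = 106263.60 / 1000
  = 106.26 kW


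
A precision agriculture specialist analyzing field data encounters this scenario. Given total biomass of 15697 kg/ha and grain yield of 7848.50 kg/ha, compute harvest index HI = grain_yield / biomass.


HI = grain_yield / biomass
   = 7848.50 / 15697
   = 0.50


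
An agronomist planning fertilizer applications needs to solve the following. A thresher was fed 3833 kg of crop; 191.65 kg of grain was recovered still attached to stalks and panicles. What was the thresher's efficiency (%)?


eta = (total - unthreshed) / total * 100
    = (3833 - 191.65) / 3833 * 100
    = 3641.35 / 3833 * 100
    = 95%


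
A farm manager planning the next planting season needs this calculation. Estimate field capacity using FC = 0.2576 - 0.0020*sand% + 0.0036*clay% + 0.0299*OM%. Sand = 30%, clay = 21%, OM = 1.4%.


FC = 0.2576 - 0.0020*30 + 0.0036*21 + 0.0299*1.4
   = 0.2576 - 0.0600 + 0.0756 + 0.0419
   = 0.3151


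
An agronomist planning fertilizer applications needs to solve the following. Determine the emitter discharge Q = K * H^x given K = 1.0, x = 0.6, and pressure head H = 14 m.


Q = K * H^x
  = 1.0 * 14^0.6
  = 1.0 * 4.8717
  = 4.87 L/h


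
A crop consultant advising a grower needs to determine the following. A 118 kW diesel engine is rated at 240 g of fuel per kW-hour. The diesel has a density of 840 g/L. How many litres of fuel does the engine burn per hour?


FC = P * BSFC / rho_fuel
   = 118 * 240 / 840
   = 28320 / 840
   = 33.71 L/h


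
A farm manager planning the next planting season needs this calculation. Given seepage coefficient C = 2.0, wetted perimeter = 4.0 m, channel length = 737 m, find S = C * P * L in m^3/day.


S = C * P * L
  = 2.0 * 4.0 * 737
  = 5896 m^3/day


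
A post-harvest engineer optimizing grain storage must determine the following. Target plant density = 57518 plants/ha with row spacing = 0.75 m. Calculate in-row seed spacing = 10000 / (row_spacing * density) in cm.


spacing = 10000 / (row_sp * density)
        = 10000 / (0.75 * 57518)
        = 10000 / 43138.50
        = 0.23181 m = 23.18 cm


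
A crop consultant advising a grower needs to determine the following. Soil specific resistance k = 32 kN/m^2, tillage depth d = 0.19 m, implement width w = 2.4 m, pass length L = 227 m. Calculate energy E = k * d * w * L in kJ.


E = k * d * w * L
  = 32 * 0.19 * 2.4 * 227
  = 3312.38 kJ


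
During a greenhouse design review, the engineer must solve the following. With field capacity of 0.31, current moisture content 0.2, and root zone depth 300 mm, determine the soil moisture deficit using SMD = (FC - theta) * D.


SMD = (FC - theta) * D
    = (0.31 - 0.2) * 300
    = 0.110 * 300
    = 33 mm


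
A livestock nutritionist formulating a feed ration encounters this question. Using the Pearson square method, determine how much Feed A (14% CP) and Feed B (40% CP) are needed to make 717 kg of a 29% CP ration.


parts_A = CP_b - target = 40 - 29 = 11
parts_B = target - CP_a = 29 - 14 = 15
total_parts = 11 + 15 = 26
Feed A = 717 * 11 / 26 = 303.35 kg
Feed B = 717 * 15 / 26 = 413.65 kg

303.35 kg


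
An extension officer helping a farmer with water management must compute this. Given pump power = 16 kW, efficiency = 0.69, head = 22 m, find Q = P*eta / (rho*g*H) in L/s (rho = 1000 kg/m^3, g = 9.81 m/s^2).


Q = (P * 1000 * eta) / (rho * g * H)
  = (16 * 1000 * 0.69) / (1000 * 9.81 * 22)
  = 11040 / 215820
  = 0.05115 m^3/s = 51.15 L/s


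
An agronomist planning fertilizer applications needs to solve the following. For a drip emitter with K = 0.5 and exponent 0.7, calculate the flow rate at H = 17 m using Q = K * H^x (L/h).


Q = K * H^x
  = 0.5 * 17^0.7
  = 0.5 * 7.2663
  = 3.63 L/h


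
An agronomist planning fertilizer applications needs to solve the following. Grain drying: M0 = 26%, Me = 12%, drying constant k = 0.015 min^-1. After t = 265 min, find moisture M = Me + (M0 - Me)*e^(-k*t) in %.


M = Me + (M0 - Me) * e^(-k*t)
  = 12 + (26 - 12) * e^(-0.015*265)
  = 12 + 14 * e^(-3.975)
  = 12 + 14 * 0.01878
  = 12 + 0.2629
  = 12.26%


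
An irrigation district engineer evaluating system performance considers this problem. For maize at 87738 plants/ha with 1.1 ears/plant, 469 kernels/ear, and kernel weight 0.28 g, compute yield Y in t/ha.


Y = density * ears * kernels * kw
  = 87738 * 1.1 * 469 * 0.28 g/ha
  = 12673929.58 g/ha
  = 12673.93 kg/ha = 12.67 t/ha


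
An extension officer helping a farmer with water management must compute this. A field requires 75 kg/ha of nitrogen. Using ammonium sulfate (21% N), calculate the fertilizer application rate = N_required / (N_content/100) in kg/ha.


Rate = N_required / (N_content / 100)
     = 75 / (21 / 100)
     = 75 / 0.21
     = 357.14 kg/ha


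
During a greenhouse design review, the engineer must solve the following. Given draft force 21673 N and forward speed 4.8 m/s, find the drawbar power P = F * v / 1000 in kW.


P = F * v / 1000
  = 21673 * 4.8 / 1000
  = 104030.40 / 1000
  = 104.03 kW


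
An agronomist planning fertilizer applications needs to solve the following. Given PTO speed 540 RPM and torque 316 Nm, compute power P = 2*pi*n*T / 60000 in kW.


P = 2*pi*n*T / 60000
  = 2*pi * 540 * 316 / 60000
  = 1072162.74 / 60000
  = 17.87 kW


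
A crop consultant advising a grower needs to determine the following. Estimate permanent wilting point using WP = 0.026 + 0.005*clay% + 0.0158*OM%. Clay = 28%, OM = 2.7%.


WP = 0.026 + 0.005*28 + 0.0158*2.7
   = 0.026 + 0.1400 + 0.0427
   = 0.2087


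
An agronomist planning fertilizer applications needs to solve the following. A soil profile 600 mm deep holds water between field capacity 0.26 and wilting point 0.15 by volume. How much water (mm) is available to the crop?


AW = (FC - WP) * D
   = (0.26 - 0.15) * 600
   = 0.11 * 600
   = 66 mm


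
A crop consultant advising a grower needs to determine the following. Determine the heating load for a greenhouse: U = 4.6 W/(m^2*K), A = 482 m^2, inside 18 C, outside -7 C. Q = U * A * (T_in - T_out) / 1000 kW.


dT = 18 - (-7) = 25 K
Q = U * A * dT
  = 4.6 * 482 * 25
  = 55430 W = 55.43 kW


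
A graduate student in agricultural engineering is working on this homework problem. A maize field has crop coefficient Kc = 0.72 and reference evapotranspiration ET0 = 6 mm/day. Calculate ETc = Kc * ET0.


ETc = Kc * ET0
    = 0.72 * 6
    = 4.32 mm/day


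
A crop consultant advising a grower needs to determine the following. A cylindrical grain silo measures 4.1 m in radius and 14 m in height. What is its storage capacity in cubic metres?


V = pi * r^2 * h
  = pi * 4.1^2 * 14
  = pi * 16.81 * 14
  = 739.34 m^3


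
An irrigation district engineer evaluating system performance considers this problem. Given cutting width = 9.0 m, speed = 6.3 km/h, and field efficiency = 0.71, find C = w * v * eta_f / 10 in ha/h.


C = w * v * eta_f / 10
  = 9.0 * 6.3 * 0.71 / 10
  = 40.26 / 10
  = 4.03 ha/h


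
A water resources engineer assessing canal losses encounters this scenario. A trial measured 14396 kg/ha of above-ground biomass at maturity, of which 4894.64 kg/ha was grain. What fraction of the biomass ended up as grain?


HI = grain_yield / biomass
   = 4894.64 / 14396
   = 0.34


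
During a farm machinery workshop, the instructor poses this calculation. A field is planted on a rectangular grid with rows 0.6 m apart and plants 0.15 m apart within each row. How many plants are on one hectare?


D = 10000 / (row_sp * plant_sp)
  = 10000 / (0.6 * 0.15)
  = 10000 / 0.0900
  = 111111.11 plants/ha


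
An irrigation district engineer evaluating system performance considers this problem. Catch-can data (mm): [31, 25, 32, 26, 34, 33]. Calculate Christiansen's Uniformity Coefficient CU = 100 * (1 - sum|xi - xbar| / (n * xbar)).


xbar = 181 / 6 = 30.167
sum|xi - xbar| = 18.667
CU = 100 * (1 - 18.667 / (6 * 30.167))
   = 100 * (1 - 0.1031)
   = 89.69%


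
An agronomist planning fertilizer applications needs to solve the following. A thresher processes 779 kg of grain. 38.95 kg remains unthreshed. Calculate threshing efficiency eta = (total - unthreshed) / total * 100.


eta = (total - unthreshed) / total * 100
    = (779 - 38.95) / 779 * 100
    = 740.05 / 779 * 100
    = 95%


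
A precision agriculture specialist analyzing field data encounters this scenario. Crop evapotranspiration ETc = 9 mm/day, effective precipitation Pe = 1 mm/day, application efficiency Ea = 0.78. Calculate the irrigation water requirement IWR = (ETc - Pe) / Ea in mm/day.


IWR = (ETc - Pe) / Ea
    = (9 - 1) / 0.78
    = 8 / 0.78
    = 10.26 mm/day


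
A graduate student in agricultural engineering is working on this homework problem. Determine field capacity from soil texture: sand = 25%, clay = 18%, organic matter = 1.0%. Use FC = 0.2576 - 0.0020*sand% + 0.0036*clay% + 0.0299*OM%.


FC = 0.2576 - 0.0020*25 + 0.0036*18 + 0.0299*1.0
   = 0.2576 - 0.0500 + 0.0648 + 0.0299
   = 0.3023


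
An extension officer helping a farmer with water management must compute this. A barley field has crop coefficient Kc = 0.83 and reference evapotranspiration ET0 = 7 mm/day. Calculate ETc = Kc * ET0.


ETc = Kc * ET0
    = 0.83 * 7
    = 5.81 mm/day


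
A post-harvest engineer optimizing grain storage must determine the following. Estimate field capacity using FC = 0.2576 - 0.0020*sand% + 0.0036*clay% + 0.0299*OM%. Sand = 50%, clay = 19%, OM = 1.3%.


FC = 0.2576 - 0.0020*50 + 0.0036*19 + 0.0299*1.3
   = 0.2576 - 0.1000 + 0.0684 + 0.0389
   = 0.2649


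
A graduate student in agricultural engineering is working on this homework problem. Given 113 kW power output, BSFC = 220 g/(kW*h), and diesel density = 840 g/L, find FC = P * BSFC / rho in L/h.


FC = P * BSFC / rho_fuel
   = 113 * 220 / 840
   = 24860 / 840
   = 29.60 L/h


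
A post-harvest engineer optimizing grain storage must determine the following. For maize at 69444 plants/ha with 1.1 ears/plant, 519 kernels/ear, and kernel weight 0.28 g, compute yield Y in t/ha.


Y = density * ears * kernels * kw
  = 69444 * 1.1 * 519 * 0.28 g/ha
  = 11100762.29 g/ha
  = 11100.76 kg/ha = 11.10 t/ha


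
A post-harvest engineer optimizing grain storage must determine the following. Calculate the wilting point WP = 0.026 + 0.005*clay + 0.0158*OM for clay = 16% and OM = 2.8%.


WP = 0.026 + 0.005*16 + 0.0158*2.8
   = 0.026 + 0.0800 + 0.0442
   = 0.1502


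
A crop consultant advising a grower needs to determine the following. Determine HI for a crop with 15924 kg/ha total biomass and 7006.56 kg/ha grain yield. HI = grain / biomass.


HI = grain_yield / biomass
   = 7006.56 / 15924
   = 0.44


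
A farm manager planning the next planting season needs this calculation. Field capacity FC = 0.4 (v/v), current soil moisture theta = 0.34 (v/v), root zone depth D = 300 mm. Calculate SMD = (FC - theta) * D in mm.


SMD = (FC - theta) * D
    = (0.4 - 0.34) * 300
    = 0.060 * 300
    = 18 mm


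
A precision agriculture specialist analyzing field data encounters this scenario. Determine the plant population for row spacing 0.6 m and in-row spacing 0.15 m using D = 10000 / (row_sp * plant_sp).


D = 10000 / (row_sp * plant_sp)
  = 10000 / (0.6 * 0.15)
  = 10000 / 0.0900
  = 111111.11 plants/ha


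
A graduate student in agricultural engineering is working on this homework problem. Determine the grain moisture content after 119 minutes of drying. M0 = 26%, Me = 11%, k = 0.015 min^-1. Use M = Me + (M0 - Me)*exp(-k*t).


M = Me + (M0 - Me) * e^(-k*t)
  = 11 + (26 - 11) * e^(-0.015*119)
  = 11 + 15 * e^(-1.785)
  = 11 + 15 * 0.16780
  = 11 + 2.5170
  = 13.52%


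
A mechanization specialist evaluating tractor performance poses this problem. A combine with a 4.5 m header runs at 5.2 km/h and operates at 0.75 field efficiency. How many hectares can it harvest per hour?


C = w * v * eta_f / 10
  = 4.5 * 5.2 * 0.75 / 10
  = 17.55 / 10
  = 1.76 ha/h


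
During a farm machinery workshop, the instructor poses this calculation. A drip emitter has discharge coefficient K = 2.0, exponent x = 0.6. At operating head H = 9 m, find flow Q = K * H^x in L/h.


Q = K * H^x
  = 2.0 * 9^0.6
  = 2.0 * 3.7372
  = 7.47 L/h


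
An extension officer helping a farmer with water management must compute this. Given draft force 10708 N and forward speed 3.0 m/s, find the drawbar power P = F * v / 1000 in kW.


P = F * v / 1000
  = 10708 * 3.0 / 1000
  = 32124 / 1000
  = 32.12 kW


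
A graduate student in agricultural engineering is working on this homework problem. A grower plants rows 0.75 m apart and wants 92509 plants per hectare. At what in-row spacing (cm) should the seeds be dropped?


spacing = 10000 / (row_sp * density)
        = 10000 / (0.75 * 92509)
        = 10000 / 69381.75
        = 0.14413 m = 14.41 cm


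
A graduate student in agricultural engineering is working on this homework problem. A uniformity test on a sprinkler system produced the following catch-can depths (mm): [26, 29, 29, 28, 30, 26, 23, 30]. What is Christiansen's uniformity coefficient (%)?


xbar = 221 / 8 = 27.625
sum|xi - xbar| = 15.750
CU = 100 * (1 - 15.750 / (8 * 27.625))
   = 100 * (1 - 0.0713)
   = 92.87%


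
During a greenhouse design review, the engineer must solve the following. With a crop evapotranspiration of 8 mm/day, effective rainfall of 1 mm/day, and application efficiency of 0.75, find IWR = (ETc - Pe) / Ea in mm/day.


IWR = (ETc - Pe) / Ea
    = (8 - 1) / 0.75
    = 7 / 0.75
    = 9.33 mm/day


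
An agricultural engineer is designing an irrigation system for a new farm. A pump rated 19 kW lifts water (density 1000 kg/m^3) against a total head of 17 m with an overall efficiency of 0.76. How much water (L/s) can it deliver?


Q = (P * 1000 * eta) / (rho * g * H)
  = (19 * 1000 * 0.76) / (1000 * 9.81 * 17)
  = 14440 / 166770
  = 0.08659 m^3/s = 86.59 L/s


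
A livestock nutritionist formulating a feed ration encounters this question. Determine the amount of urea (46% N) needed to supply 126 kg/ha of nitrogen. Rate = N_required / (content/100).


Rate = N_required / (N_content / 100)
     = 126 / (46 / 100)
     = 126 / 0.46
     = 273.91 kg/ha


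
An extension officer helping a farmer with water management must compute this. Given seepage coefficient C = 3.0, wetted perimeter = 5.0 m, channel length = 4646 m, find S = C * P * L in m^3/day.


S = C * P * L
  = 3.0 * 5.0 * 4646
  = 69690 m^3/day


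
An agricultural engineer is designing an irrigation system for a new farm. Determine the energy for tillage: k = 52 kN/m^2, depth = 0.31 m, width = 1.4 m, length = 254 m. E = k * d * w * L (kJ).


E = k * d * w * L
  = 52 * 0.31 * 1.4 * 254
  = 5732.27 kJ


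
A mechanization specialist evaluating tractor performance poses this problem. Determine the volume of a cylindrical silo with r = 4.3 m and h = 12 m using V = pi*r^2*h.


V = pi * r^2 * h
  = pi * 4.3^2 * 12
  = pi * 18.49 * 12
  = 697.06 m^3


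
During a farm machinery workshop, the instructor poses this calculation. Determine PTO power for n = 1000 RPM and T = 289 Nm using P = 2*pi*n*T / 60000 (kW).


P = 2*pi*n*T / 60000
  = 2*pi * 1000 * 289 / 60000
  = 1815840.55 / 60000
  = 30.26 kW


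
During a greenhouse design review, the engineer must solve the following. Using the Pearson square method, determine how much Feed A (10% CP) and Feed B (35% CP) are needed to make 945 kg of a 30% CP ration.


parts_A = CP_b - target = 35 - 30 = 5
parts_B = target - CP_a = 30 - 10 = 20
total_parts = 5 + 20 = 25
Feed A = 945 * 5 / 25 = 189 kg
Feed B = 945 * 20 / 25 = 756 kg

189 kg


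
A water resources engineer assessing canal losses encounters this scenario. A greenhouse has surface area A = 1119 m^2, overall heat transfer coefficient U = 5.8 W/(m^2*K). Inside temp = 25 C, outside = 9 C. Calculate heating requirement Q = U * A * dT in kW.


dT = 25 - (9) = 16 K
Q = U * A * dT
  = 5.8 * 1119 * 16
  = 103843.20 W = 103.84 kW


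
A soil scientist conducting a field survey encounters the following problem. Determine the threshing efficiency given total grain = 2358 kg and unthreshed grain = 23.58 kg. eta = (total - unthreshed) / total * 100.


eta = (total - unthreshed) / total * 100
    = (2358 - 23.58) / 2358 * 100
    = 2334.42 / 2358 * 100
    = 99%


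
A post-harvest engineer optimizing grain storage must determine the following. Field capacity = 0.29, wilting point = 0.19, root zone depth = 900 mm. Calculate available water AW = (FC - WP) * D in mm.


AW = (FC - WP) * D
   = (0.29 - 0.19) * 900
   = 0.10 * 900
   = 90 mm


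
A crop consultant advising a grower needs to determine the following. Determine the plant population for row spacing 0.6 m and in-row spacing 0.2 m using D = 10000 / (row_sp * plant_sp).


D = 10000 / (row_sp * plant_sp)
  = 10000 / (0.6 * 0.2)
  = 10000 / 0.1200
  = 83333.33 plants/ha


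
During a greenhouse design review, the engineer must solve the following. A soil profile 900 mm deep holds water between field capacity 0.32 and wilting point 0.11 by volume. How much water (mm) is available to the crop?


AW = (FC - WP) * D
   = (0.32 - 0.11) * 900
   = 0.21 * 900
   = 189 mm


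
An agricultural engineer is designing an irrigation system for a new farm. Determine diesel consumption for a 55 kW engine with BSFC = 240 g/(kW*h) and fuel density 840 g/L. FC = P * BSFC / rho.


FC = P * BSFC / rho_fuel
   = 55 * 240 / 840
   = 13200 / 840
   = 15.71 L/h


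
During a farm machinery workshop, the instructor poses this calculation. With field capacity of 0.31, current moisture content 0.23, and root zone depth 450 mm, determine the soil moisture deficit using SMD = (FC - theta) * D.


SMD = (FC - theta) * D
    = (0.31 - 0.23) * 450
    = 0.080 * 450
    = 36 mm


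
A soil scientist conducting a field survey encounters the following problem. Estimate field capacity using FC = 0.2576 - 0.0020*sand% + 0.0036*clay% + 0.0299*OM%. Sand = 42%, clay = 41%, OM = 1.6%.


FC = 0.2576 - 0.0020*42 + 0.0036*41 + 0.0299*1.6
   = 0.2576 - 0.0840 + 0.1476 + 0.0478
   = 0.3690


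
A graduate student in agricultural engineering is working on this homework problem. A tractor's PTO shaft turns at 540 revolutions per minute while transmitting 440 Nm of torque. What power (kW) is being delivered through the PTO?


P = 2*pi*n*T / 60000
  = 2*pi * 540 * 440 / 60000
  = 1492884.83 / 60000
  = 24.88 kW


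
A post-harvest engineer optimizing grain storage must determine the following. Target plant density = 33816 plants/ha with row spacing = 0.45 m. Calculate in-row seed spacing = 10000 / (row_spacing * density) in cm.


spacing = 10000 / (row_sp * density)
        = 10000 / (0.45 * 33816)
        = 10000 / 15217.20
        = 0.65715 m = 65.72 cm


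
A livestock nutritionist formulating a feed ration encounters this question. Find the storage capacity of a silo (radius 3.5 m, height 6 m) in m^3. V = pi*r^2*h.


V = pi * r^2 * h
  = pi * 3.5^2 * 6
  = pi * 12.25 * 6
  = 230.91 m^3


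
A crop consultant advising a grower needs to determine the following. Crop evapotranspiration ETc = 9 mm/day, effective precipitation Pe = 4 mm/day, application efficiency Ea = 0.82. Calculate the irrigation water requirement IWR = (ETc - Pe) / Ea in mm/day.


IWR = (ETc - Pe) / Ea
    = (9 - 4) / 0.82
    = 5 / 0.82
    = 6.10 mm/day


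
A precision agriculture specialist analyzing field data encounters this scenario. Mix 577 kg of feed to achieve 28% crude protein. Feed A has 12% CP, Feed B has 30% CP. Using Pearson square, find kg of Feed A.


parts_A = CP_b - target = 30 - 28 = 2
parts_B = target - CP_a = 28 - 12 = 16
total_parts = 2 + 16 = 18
Feed A = 577 * 2 / 18 = 64.11 kg
Feed B = 577 * 16 / 18 = 512.89 kg

64.11 kg


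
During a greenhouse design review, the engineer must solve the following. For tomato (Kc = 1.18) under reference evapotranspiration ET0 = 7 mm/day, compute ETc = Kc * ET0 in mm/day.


ETc = Kc * ET0
    = 1.18 * 7
    = 8.26 mm/day


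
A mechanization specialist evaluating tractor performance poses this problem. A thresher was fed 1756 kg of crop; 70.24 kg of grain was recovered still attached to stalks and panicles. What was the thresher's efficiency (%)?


eta = (total - unthreshed) / total * 100
    = (1756 - 70.24) / 1756 * 100
    = 1685.76 / 1756 * 100
    = 96%


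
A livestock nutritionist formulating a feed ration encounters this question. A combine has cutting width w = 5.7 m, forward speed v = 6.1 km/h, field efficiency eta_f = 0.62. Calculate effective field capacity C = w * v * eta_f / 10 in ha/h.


C = w * v * eta_f / 10
  = 5.7 * 6.1 * 0.62 / 10
  = 21.56 / 10
  = 2.16 ha/h


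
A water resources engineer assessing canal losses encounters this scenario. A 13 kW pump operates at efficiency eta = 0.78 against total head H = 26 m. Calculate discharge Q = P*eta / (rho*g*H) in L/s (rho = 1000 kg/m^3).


Q = (P * 1000 * eta) / (rho * g * H)
  = (13 * 1000 * 0.78) / (1000 * 9.81 * 26)
  = 10140 / 255060
  = 0.03976 m^3/s = 39.76 L/s
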